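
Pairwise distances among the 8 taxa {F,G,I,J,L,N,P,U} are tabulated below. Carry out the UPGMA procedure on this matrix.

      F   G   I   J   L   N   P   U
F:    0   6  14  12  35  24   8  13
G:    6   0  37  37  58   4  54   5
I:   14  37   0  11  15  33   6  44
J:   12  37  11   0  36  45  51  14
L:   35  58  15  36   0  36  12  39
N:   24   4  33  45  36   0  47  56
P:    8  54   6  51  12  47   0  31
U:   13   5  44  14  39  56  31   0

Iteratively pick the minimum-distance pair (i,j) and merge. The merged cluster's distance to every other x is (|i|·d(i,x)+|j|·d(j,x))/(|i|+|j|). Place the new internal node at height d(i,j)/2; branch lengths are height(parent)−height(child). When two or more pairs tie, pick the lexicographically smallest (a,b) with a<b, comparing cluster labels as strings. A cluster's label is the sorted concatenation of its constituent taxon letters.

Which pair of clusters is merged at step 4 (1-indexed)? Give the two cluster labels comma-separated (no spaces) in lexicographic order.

J,U

step 1: merge (G,N) at d=4; branch lengths G→2, N→2; new cluster GN
  updated: d(F,GN)=15, d(GN,I)=35, d(GN,J)=41, d(GN,L)=47, d(GN,P)=101/2, d(GN,U)=61/2
step 2: merge (I,P) at d=6; branch lengths I→3, P→3; new cluster IP
  updated: d(F,IP)=11, d(GN,IP)=171/4, d(IP,J)=31, d(IP,L)=27/2, d(IP,U)=75/2
step 3: merge (F,IP) at d=11; branch lengths F→11/2, IP→5/2; new cluster FIP
  updated: d(FIP,GN)=67/2, d(FIP,J)=74/3, d(FIP,L)=62/3, d(FIP,U)=88/3
step 4: merge (J,U) at d=14; branch lengths J→7, U→7; new cluster JU
  updated: d(FIP,JU)=27, d(GN,JU)=143/4, d(JU,L)=75/2
step 5: merge (FIP,L) at d=62/3; branch lengths FIP→29/6, L→31/3; new cluster FILP
  updated: d(FILP,GN)=295/8, d(FILP,JU)=237/8
step 6: merge (FILP,JU) at d=237/8; branch lengths FILP→215/48, JU→125/16; new cluster FIJLPU
  updated: d(FIJLPU,GN)=73/2
step 7: merge (FIJLPU,GN) at d=73/2; branch lengths FIJLPU→55/16, GN→65/4; new cluster FGIJLNPU
final tree: ((((F:11/2,(I:3,P:3):5/2):29/6,L:31/3):215/48,(J:7,U:7):125/16):55/16,(G:2,N:2):65/4)
total length: 3799/48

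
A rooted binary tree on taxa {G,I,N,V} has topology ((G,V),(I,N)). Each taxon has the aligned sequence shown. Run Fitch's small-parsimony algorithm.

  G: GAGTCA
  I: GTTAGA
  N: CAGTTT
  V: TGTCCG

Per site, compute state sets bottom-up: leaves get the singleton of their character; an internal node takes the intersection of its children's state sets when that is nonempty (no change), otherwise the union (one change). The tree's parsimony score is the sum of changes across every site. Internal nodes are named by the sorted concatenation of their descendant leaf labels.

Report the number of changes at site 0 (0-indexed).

GV@0: {G} ∪ {T} = {G,T} (union, +1)
IN@0: {G} ∪ {C} = {C,G} (union, +1)
GINV@0: {G,T} ∩ {C,G} = {G} (intersection, +0)
GV@1: {A} ∪ {G} = {A,G} (union, +1)
IN@1: {T} ∪ {A} = {A,T} (union, +1)
GINV@1: {A,G} ∩ {A,T} = {A} (intersection, +0)
GV@2: {G} ∪ {T} = {G,T} (union, +1)
IN@2: {T} ∪ {G} = {G,T} (union, +1)
GINV@2: {G,T} ∩ {G,T} = {G,T} (intersection, +0)
GV@3: {T} ∪ {C} = {C,T} (union, +1)
IN@3: {A} ∪ {T} = {A,T} (union, +1)
GINV@3: {C,T} ∩ {A,T} = {T} (intersection, +0)
GV@4: {C} ∩ {C} = {C} (intersection, +0)
IN@4: {G} ∪ {T} = {G,T} (union, +1)
GINV@4: {C} ∪ {G,T} = {C,G,T} (union, +1)
GV@5: {A} ∪ {G} = {A,G} (union, +1)
IN@5: {A} ∪ {T} = {A,T} (union, +1)
GINV@5: {A,G} ∩ {A,T} = {A} (intersection, +0)
per-site changes: [2, 2, 2, 2, 2, 2]; total = 12

2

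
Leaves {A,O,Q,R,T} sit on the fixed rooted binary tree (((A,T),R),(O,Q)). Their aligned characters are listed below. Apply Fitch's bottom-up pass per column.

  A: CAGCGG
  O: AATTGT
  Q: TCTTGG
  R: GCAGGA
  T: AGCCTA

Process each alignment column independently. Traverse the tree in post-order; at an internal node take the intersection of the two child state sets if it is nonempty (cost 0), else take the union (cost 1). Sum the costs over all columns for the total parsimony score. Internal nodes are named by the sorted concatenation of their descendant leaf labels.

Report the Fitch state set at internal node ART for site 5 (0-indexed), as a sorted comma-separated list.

A

[col 0] AT: children A:{C}, T:{A} ∪→ {A,C}; cost 1
[col 0] ART: children AT:{A,C}, R:{G} ∪→ {A,C,G}; cost 1
[col 0] OQ: children O:{A}, Q:{T} ∪→ {A,T}; cost 1
[col 0] AOQRT: children ART:{A,C,G}, OQ:{A,T} ∩→ {A}; cost 0
[col 1] AT: children A:{A}, T:{G} ∪→ {A,G}; cost 1
[col 1] ART: children AT:{A,G}, R:{C} ∪→ {A,C,G}; cost 1
[col 1] OQ: children O:{A}, Q:{C} ∪→ {A,C}; cost 1
[col 1] AOQRT: children ART:{A,C,G}, OQ:{A,C} ∩→ {A,C}; cost 0
[col 2] AT: children A:{G}, T:{C} ∪→ {C,G}; cost 1
[col 2] ART: children AT:{C,G}, R:{A} ∪→ {A,C,G}; cost 1
[col 2] OQ: children O:{T}, Q:{T} ∩→ {T}; cost 0
[col 2] AOQRT: children ART:{A,C,G}, OQ:{T} ∪→ {A,C,G,T}; cost 1
[col 3] AT: children A:{C}, T:{C} ∩→ {C}; cost 0
[col 3] ART: children AT:{C}, R:{G} ∪→ {C,G}; cost 1
[col 3] OQ: children O:{T}, Q:{T} ∩→ {T}; cost 0
[col 3] AOQRT: children ART:{C,G}, OQ:{T} ∪→ {C,G,T}; cost 1
[col 4] AT: children A:{G}, T:{T} ∪→ {G,T}; cost 1
[col 4] ART: children AT:{G,T}, R:{G} ∩→ {G}; cost 0
[col 4] OQ: children O:{G}, Q:{G} ∩→ {G}; cost 0
[col 4] AOQRT: children ART:{G}, OQ:{G} ∩→ {G}; cost 0
[col 5] AT: children A:{G}, T:{A} ∪→ {A,G}; cost 1
[col 5] ART: children AT:{A,G}, R:{A} ∩→ {A}; cost 0
[col 5] OQ: children O:{T}, Q:{G} ∪→ {G,T}; cost 1
[col 5] AOQRT: children ART:{A}, OQ:{G,T} ∪→ {A,G,T}; cost 1
per-site changes: [3, 3, 3, 2, 1, 3]; total = 15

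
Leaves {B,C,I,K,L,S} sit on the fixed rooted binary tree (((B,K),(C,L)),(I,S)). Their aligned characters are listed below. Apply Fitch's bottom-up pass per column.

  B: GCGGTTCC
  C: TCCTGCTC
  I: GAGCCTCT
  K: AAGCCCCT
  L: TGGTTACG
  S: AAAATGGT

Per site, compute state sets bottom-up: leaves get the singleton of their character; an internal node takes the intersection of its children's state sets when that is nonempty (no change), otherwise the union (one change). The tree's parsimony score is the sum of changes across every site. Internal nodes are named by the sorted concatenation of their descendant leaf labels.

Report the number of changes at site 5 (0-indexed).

BK@0: {G} ∪ {A} = {A,G} (union, +1)
CL@0: {T} ∩ {T} = {T} (intersection, +0)
BCKL@0: {A,G} ∪ {T} = {A,G,T} (union, +1)
IS@0: {G} ∪ {A} = {A,G} (union, +1)
BCIKLS@0: {A,G,T} ∩ {A,G} = {A,G} (intersection, +0)
BK@1: {C} ∪ {A} = {A,C} (union, +1)
CL@1: {C} ∪ {G} = {C,G} (union, +1)
BCKL@1: {A,C} ∩ {C,G} = {C} (intersection, +0)
IS@1: {A} ∩ {A} = {A} (intersection, +0)
BCIKLS@1: {C} ∪ {A} = {A,C} (union, +1)
BK@2: {G} ∩ {G} = {G} (intersection, +0)
CL@2: {C} ∪ {G} = {C,G} (union, +1)
BCKL@2: {G} ∩ {C,G} = {G} (intersection, +0)
IS@2: {G} ∪ {A} = {A,G} (union, +1)
BCIKLS@2: {G} ∩ {A,G} = {G} (intersection, +0)
BK@3: {G} ∪ {C} = {C,G} (union, +1)
CL@3: {T} ∩ {T} = {T} (intersection, +0)
BCKL@3: {C,G} ∪ {T} = {C,G,T} (union, +1)
IS@3: {C} ∪ {A} = {A,C} (union, +1)
BCIKLS@3: {C,G,T} ∩ {A,C} = {C} (intersection, +0)
BK@4: {T} ∪ {C} = {C,T} (union, +1)
CL@4: {G} ∪ {T} = {G,T} (union, +1)
BCKL@4: {C,T} ∩ {G,T} = {T} (intersection, +0)
IS@4: {C} ∪ {T} = {C,T} (union, +1)
BCIKLS@4: {T} ∩ {C,T} = {T} (intersection, +0)
BK@5: {T} ∪ {C} = {C,T} (union, +1)
CL@5: {C} ∪ {A} = {A,C} (union, +1)
BCKL@5: {C,T} ∩ {A,C} = {C} (intersection, +0)
IS@5: {T} ∪ {G} = {G,T} (union, +1)
BCIKLS@5: {C} ∪ {G,T} = {C,G,T} (union, +1)
BK@6: {C} ∩ {C} = {C} (intersection, +0)
CL@6: {T} ∪ {C} = {C,T} (union, +1)
BCKL@6: {C} ∩ {C,T} = {C} (intersection, +0)
IS@6: {C} ∪ {G} = {C,G} (union, +1)
BCIKLS@6: {C} ∩ {C,G} = {C} (intersection, +0)
BK@7: {C} ∪ {T} = {C,T} (union, +1)
CL@7: {C} ∪ {G} = {C,G} (union, +1)
BCKL@7: {C,T} ∩ {C,G} = {C} (intersection, +0)
IS@7: {T} ∩ {T} = {T} (intersection, +0)
BCIKLS@7: {C} ∪ {T} = {C,T} (union, +1)
per-site changes: [3, 3, 2, 3, 3, 4, 2, 3]; total = 23

4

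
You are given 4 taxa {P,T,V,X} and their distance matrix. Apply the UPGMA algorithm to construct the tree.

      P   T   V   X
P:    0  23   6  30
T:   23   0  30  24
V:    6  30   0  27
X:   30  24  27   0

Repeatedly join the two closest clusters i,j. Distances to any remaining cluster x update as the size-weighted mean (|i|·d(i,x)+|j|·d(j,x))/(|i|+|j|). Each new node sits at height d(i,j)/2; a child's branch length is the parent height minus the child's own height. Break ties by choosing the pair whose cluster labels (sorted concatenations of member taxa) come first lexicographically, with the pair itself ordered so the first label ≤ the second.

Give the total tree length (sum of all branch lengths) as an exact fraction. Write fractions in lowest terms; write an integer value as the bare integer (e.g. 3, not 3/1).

1. join P+V (d=6) ⇒ PV; edges |P|=3, |V|=3
  updated: d(PV,T)=53/2, d(PV,X)=57/2
2. join T+X (d=24) ⇒ TX; edges |T|=12, |X|=12
  updated: d(PV,TX)=55/2
3. join PV+TX (d=55/2) ⇒ PTVX; edges |PV|=43/4, |TX|=7/4
final tree: ((P:3,V:3):43/4,(T:12,X:12):7/4)
total length: 85/2

85/2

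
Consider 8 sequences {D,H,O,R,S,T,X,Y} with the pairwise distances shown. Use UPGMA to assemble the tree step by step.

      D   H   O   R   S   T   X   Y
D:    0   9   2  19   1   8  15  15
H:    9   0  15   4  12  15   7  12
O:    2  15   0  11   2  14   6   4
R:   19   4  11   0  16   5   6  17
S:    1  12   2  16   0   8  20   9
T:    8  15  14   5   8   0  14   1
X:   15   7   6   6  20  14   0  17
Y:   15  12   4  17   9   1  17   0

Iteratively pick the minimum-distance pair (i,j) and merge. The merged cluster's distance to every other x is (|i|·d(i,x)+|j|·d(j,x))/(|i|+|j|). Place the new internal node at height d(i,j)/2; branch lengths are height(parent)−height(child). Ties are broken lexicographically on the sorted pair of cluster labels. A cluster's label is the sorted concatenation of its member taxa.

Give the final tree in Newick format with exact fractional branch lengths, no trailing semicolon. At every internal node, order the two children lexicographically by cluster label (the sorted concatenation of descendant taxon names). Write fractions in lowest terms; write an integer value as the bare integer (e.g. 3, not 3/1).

((((D:1/2,S:1/2):1/2,O:1):23/6,(T:1/2,Y:1/2):13/3):29/15,((H:2,R:2):5/4,X:13/4):211/60)

step 1: merge (D,S) at d=1; branch lengths D→1/2, S→1/2; new cluster DS
  updated: d(DS,H)=21/2, d(DS,O)=2, d(DS,R)=35/2, d(DS,T)=8, d(DS,X)=35/2, d(DS,Y)=12
step 2: merge (T,Y) at d=1; branch lengths T→1/2, Y→1/2; new cluster TY
  updated: d(DS,TY)=10, d(H,TY)=27/2, d(O,TY)=9, d(R,TY)=11, d(TY,X)=31/2
step 3: merge (DS,O) at d=2; branch lengths DS→1/2, O→1; new cluster DOS
  updated: d(DOS,H)=12, d(DOS,R)=46/3, d(DOS,TY)=29/3, d(DOS,X)=41/3
step 4: merge (H,R) at d=4; branch lengths H→2, R→2; new cluster HR
  updated: d(DOS,HR)=41/3, d(HR,TY)=49/4, d(HR,X)=13/2
step 5: merge (HR,X) at d=13/2; branch lengths HR→5/4, X→13/4; new cluster HRX
  updated: d(DOS,HRX)=41/3, d(HRX,TY)=40/3
step 6: merge (DOS,TY) at d=29/3; branch lengths DOS→23/6, TY→13/3; new cluster DOSTY
  updated: d(DOSTY,HRX)=203/15
step 7: merge (DOSTY,HRX) at d=203/15; branch lengths DOSTY→29/15, HRX→211/60; new cluster DHORSTXY
final tree: ((((D:1/2,S:1/2):1/2,O:1):23/6,(T:1/2,Y:1/2):13/3):29/15,((H:2,R:2):5/4,X:13/4):211/60)
total length: 1537/60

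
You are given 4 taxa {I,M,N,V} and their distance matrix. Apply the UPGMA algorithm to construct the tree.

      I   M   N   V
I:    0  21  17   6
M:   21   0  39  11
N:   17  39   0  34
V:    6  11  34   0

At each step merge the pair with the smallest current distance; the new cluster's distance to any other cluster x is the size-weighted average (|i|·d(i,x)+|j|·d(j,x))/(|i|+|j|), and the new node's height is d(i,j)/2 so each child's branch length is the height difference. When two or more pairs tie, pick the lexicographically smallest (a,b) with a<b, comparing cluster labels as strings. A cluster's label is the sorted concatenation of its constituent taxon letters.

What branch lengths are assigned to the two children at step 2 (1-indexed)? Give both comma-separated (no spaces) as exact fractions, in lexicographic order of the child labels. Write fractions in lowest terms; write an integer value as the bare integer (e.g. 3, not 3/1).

5,8

iteration 1: select I,V (d=6); attach at lengths (3, 3); label the merged cluster IV
  updated: d(IV,M)=16, d(IV,N)=51/2
iteration 2: select IV,M (d=16); attach at lengths (5, 8); label the merged cluster IMV
  updated: d(IMV,N)=30
iteration 3: select IMV,N (d=30); attach at lengths (7, 15); label the merged cluster IMNV
final tree: (((I:3,V:3):5,M:8):7,N:15)
total length: 41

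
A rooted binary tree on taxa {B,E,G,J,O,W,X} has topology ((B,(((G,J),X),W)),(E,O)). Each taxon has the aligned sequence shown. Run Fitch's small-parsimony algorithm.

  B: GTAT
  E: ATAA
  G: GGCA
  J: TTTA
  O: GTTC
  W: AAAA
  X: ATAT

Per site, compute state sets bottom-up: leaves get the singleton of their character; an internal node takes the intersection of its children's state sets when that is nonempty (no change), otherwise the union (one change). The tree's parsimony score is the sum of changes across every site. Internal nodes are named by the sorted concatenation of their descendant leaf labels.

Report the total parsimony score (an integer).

12

[col 0] GJ: children G:{G}, J:{T} ∪→ {G,T}; cost 1
[col 0] GJX: children GJ:{G,T}, X:{A} ∪→ {A,G,T}; cost 1
[col 0] GJWX: children GJX:{A,G,T}, W:{A} ∩→ {A}; cost 0
[col 0] BGJWX: children B:{G}, GJWX:{A} ∪→ {A,G}; cost 1
[col 0] EO: children E:{A}, O:{G} ∪→ {A,G}; cost 1
[col 0] BEGJOWX: children BGJWX:{A,G}, EO:{A,G} ∩→ {A,G}; cost 0
[col 1] GJ: children G:{G}, J:{T} ∪→ {G,T}; cost 1
[col 1] GJX: children GJ:{G,T}, X:{T} ∩→ {T}; cost 0
[col 1] GJWX: children GJX:{T}, W:{A} ∪→ {A,T}; cost 1
[col 1] BGJWX: children B:{T}, GJWX:{A,T} ∩→ {T}; cost 0
[col 1] EO: children E:{T}, O:{T} ∩→ {T}; cost 0
[col 1] BEGJOWX: children BGJWX:{T}, EO:{T} ∩→ {T}; cost 0
[col 2] GJ: children G:{C}, J:{T} ∪→ {C,T}; cost 1
[col 2] GJX: children GJ:{C,T}, X:{A} ∪→ {A,C,T}; cost 1
[col 2] GJWX: children GJX:{A,C,T}, W:{A} ∩→ {A}; cost 0
[col 2] BGJWX: children B:{A}, GJWX:{A} ∩→ {A}; cost 0
[col 2] EO: children E:{A}, O:{T} ∪→ {A,T}; cost 1
[col 2] BEGJOWX: children BGJWX:{A}, EO:{A,T} ∩→ {A}; cost 0
[col 3] GJ: children G:{A}, J:{A} ∩→ {A}; cost 0
[col 3] GJX: children GJ:{A}, X:{T} ∪→ {A,T}; cost 1
[col 3] GJWX: children GJX:{A,T}, W:{A} ∩→ {A}; cost 0
[col 3] BGJWX: children B:{T}, GJWX:{A} ∪→ {A,T}; cost 1
[col 3] EO: children E:{A}, O:{C} ∪→ {A,C}; cost 1
[col 3] BEGJOWX: children BGJWX:{A,T}, EO:{A,C} ∩→ {A}; cost 0
per-site changes: [4, 2, 3, 3]; total = 12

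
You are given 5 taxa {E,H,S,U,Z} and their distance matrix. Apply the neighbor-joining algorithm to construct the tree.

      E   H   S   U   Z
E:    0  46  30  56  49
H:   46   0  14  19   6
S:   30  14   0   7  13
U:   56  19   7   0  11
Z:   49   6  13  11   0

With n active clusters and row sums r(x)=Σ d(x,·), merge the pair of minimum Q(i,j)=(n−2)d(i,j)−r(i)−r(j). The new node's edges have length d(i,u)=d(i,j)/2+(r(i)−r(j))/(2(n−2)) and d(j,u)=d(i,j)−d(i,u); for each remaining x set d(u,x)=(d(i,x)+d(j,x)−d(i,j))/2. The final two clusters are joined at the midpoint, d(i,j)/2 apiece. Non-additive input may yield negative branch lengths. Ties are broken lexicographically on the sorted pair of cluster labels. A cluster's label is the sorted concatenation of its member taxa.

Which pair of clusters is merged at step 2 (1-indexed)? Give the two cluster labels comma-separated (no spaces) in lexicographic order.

iteration 1: select E,S (d=30, Q=-155); attach at lengths (69/2, -9/2); label the merged cluster ES
  updated: d(ES,H)=15, d(ES,U)=33/2, d(ES,Z)=16
iteration 2: select ES,U (d=33/2, Q=-61); attach at lengths (17/2, 8); label the merged cluster ESU
  updated: d(ESU,H)=35/4, d(ESU,Z)=21/4
iteration 3: select ESU,H (d=35/4, Q=-20); attach at lengths (4, 19/4); label the merged cluster EHSU
  updated: d(EHSU,Z)=5/4
iteration 4: select EHSU,Z (d=5/4); attach at lengths (5/8, 5/8); label the merged cluster EHSUZ
final tree: ((((E:69/2,S:-9/2):17/2,U:8):4,H:19/4):5/8,Z:5/8)
total length: 113/2

ES,U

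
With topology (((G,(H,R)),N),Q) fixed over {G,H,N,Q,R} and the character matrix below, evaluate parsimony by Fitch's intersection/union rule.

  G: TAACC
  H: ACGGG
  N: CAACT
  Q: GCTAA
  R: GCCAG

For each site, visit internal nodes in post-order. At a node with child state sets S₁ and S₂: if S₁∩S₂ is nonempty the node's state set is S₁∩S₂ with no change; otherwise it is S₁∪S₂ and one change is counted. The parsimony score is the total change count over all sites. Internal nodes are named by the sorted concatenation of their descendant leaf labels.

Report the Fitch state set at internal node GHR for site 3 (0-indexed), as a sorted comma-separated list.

HR@0: {A} ∪ {G} = {A,G} (union, +1)
GHR@0: {T} ∪ {A,G} = {A,G,T} (union, +1)
GHNR@0: {A,G,T} ∪ {C} = {A,C,G,T} (union, +1)
GHNQR@0: {A,C,G,T} ∩ {G} = {G} (intersection, +0)
HR@1: {C} ∩ {C} = {C} (intersection, +0)
GHR@1: {A} ∪ {C} = {A,C} (union, +1)
GHNR@1: {A,C} ∩ {A} = {A} (intersection, +0)
GHNQR@1: {A} ∪ {C} = {A,C} (union, +1)
HR@2: {G} ∪ {C} = {C,G} (union, +1)
GHR@2: {A} ∪ {C,G} = {A,C,G} (union, +1)
GHNR@2: {A,C,G} ∩ {A} = {A} (intersection, +0)
GHNQR@2: {A} ∪ {T} = {A,T} (union, +1)
HR@3: {G} ∪ {A} = {A,G} (union, +1)
GHR@3: {C} ∪ {A,G} = {A,C,G} (union, +1)
GHNR@3: {A,C,G} ∩ {C} = {C} (intersection, +0)
GHNQR@3: {C} ∪ {A} = {A,C} (union, +1)
HR@4: {G} ∩ {G} = {G} (intersection, +0)
GHR@4: {C} ∪ {G} = {C,G} (union, +1)
GHNR@4: {C,G} ∪ {T} = {C,G,T} (union, +1)
GHNQR@4: {C,G,T} ∪ {A} = {A,C,G,T} (union, +1)
per-site changes: [3, 2, 3, 3, 3]; total = 14

A,C,G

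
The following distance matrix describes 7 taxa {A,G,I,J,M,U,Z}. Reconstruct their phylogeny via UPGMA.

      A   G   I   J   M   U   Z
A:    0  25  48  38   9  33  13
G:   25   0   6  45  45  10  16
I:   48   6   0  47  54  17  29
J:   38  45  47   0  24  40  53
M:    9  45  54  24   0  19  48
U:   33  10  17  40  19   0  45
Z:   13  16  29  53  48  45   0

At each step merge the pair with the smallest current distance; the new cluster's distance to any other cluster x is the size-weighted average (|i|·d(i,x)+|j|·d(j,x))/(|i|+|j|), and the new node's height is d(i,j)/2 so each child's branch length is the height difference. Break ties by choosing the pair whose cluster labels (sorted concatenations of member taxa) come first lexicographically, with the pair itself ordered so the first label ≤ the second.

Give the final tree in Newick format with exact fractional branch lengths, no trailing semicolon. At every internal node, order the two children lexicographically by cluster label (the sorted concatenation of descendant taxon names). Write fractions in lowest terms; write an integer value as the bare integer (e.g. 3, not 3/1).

1. join G+I (d=6) ⇒ GI; edges |G|=3, |I|=3
  updated: d(A,GI)=73/2, d(GI,J)=46, d(GI,M)=99/2, d(GI,U)=27/2, d(GI,Z)=45/2
2. join A+M (d=9) ⇒ AM; edges |A|=9/2, |M|=9/2
  updated: d(AM,GI)=43, d(AM,J)=31, d(AM,U)=26, d(AM,Z)=61/2
3. join GI+U (d=27/2) ⇒ GIU; edges |GI|=15/4, |U|=27/4
  updated: d(AM,GIU)=112/3, d(GIU,J)=44, d(GIU,Z)=30
4. join GIU+Z (d=30) ⇒ GIUZ; edges |GIU|=33/4, |Z|=15
  updated: d(AM,GIUZ)=285/8, d(GIUZ,J)=185/4
5. join AM+J (d=31) ⇒ AJM; edges |AM|=11, |J|=31/2
  updated: d(AJM,GIUZ)=235/6
6. join AJM+GIUZ (d=235/6) ⇒ AGIJMUZ; edges |AJM|=49/12, |GIUZ|=55/12
final tree: (((A:9/2,M:9/2):11,J:31/2):49/12,(((G:3,I:3):15/4,U:27/4):33/4,Z:15):55/12)
total length: 1007/12

(((A:9/2,M:9/2):11,J:31/2):49/12,(((G:3,I:3):15/4,U:27/4):33/4,Z:15):55/12)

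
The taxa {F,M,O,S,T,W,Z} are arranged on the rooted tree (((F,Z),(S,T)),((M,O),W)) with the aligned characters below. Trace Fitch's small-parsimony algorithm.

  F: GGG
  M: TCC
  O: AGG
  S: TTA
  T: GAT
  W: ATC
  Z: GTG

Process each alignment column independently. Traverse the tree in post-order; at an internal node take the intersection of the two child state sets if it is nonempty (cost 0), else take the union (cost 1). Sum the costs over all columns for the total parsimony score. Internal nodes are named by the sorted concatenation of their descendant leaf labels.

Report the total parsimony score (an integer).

11

FZ@0: {G} ∩ {G} = {G} (intersection, +0)
ST@0: {T} ∪ {G} = {G,T} (union, +1)
FSTZ@0: {G} ∩ {G,T} = {G} (intersection, +0)
MO@0: {T} ∪ {A} = {A,T} (union, +1)
MOW@0: {A,T} ∩ {A} = {A} (intersection, +0)
FMOSTWZ@0: {G} ∪ {A} = {A,G} (union, +1)
FZ@1: {G} ∪ {T} = {G,T} (union, +1)
ST@1: {T} ∪ {A} = {A,T} (union, +1)
FSTZ@1: {G,T} ∩ {A,T} = {T} (intersection, +0)
MO@1: {C} ∪ {G} = {C,G} (union, +1)
MOW@1: {C,G} ∪ {T} = {C,G,T} (union, +1)
FMOSTWZ@1: {T} ∩ {C,G,T} = {T} (intersection, +0)
FZ@2: {G} ∩ {G} = {G} (intersection, +0)
ST@2: {A} ∪ {T} = {A,T} (union, +1)
FSTZ@2: {G} ∪ {A,T} = {A,G,T} (union, +1)
MO@2: {C} ∪ {G} = {C,G} (union, +1)
MOW@2: {C,G} ∩ {C} = {C} (intersection, +0)
FMOSTWZ@2: {A,G,T} ∪ {C} = {A,C,G,T} (union, +1)
per-site changes: [3, 4, 4]; total = 11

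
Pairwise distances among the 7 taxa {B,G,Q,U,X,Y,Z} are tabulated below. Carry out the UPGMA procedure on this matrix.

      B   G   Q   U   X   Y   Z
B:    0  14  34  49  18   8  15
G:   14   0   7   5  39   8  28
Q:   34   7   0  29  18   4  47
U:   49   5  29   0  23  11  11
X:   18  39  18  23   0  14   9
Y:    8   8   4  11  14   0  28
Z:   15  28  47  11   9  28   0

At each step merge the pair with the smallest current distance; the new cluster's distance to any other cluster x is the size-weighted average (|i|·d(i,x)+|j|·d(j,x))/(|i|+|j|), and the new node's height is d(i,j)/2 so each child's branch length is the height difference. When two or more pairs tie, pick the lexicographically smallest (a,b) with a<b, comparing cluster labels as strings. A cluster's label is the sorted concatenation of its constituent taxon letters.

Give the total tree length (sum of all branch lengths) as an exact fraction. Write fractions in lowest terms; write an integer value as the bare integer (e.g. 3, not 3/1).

1205/24

iteration 1: select Q,Y (d=4); attach at lengths (2, 2); label the merged cluster QY
  updated: d(B,QY)=21, d(G,QY)=15/2, d(QY,U)=20, d(QY,X)=16, d(QY,Z)=75/2
iteration 2: select G,U (d=5); attach at lengths (5/2, 5/2); label the merged cluster GU
  updated: d(B,GU)=63/2, d(GU,QY)=55/4, d(GU,X)=31, d(GU,Z)=39/2
iteration 3: select X,Z (d=9); attach at lengths (9/2, 9/2); label the merged cluster XZ
  updated: d(B,XZ)=33/2, d(GU,XZ)=101/4, d(QY,XZ)=107/4
iteration 4: select GU,QY (d=55/4); attach at lengths (35/8, 39/8); label the merged cluster GQUY
  updated: d(B,GQUY)=105/4, d(GQUY,XZ)=26
iteration 5: select B,XZ (d=33/2); attach at lengths (33/4, 15/4); label the merged cluster BXZ
  updated: d(BXZ,GQUY)=313/12
iteration 6: select BXZ,GQUY (d=313/12); attach at lengths (115/24, 37/6); label the merged cluster BGQUXYZ
final tree: ((B:33/4,(X:9/2,Z:9/2):15/4):115/24,((G:5/2,U:5/2):35/8,(Q:2,Y:2):39/8):37/6)
total length: 1205/24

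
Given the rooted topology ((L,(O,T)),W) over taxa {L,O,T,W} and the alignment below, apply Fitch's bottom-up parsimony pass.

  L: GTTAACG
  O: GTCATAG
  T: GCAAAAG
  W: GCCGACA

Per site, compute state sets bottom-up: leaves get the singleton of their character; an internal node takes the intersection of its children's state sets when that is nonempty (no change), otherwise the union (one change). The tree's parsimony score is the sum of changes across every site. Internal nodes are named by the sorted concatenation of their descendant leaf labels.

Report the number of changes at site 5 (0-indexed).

1

[col 0] OT: children O:{G}, T:{G} ∩→ {G}; cost 0
[col 0] LOT: children L:{G}, OT:{G} ∩→ {G}; cost 0
[col 0] LOTW: children LOT:{G}, W:{G} ∩→ {G}; cost 0
[col 1] OT: children O:{T}, T:{C} ∪→ {C,T}; cost 1
[col 1] LOT: children L:{T}, OT:{C,T} ∩→ {T}; cost 0
[col 1] LOTW: children LOT:{T}, W:{C} ∪→ {C,T}; cost 1
[col 2] OT: children O:{C}, T:{A} ∪→ {A,C}; cost 1
[col 2] LOT: children L:{T}, OT:{A,C} ∪→ {A,C,T}; cost 1
[col 2] LOTW: children LOT:{A,C,T}, W:{C} ∩→ {C}; cost 0
[col 3] OT: children O:{A}, T:{A} ∩→ {A}; cost 0
[col 3] LOT: children L:{A}, OT:{A} ∩→ {A}; cost 0
[col 3] LOTW: children LOT:{A}, W:{G} ∪→ {A,G}; cost 1
[col 4] OT: children O:{T}, T:{A} ∪→ {A,T}; cost 1
[col 4] LOT: children L:{A}, OT:{A,T} ∩→ {A}; cost 0
[col 4] LOTW: children LOT:{A}, W:{A} ∩→ {A}; cost 0
[col 5] OT: children O:{A}, T:{A} ∩→ {A}; cost 0
[col 5] LOT: children L:{C}, OT:{A} ∪→ {A,C}; cost 1
[col 5] LOTW: children LOT:{A,C}, W:{C} ∩→ {C}; cost 0
[col 6] OT: children O:{G}, T:{G} ∩→ {G}; cost 0
[col 6] LOT: children L:{G}, OT:{G} ∩→ {G}; cost 0
[col 6] LOTW: children LOT:{G}, W:{A} ∪→ {A,G}; cost 1
per-site changes: [0, 2, 2, 1, 1, 1, 1]; total = 8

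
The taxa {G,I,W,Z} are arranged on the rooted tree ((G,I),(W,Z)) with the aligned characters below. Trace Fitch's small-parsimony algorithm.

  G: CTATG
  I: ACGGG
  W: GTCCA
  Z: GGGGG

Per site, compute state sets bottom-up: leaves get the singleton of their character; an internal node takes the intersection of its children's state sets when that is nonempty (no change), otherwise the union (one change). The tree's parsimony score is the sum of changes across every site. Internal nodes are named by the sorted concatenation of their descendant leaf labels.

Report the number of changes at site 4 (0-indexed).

1

site 0, node GI: G={C} ∪ I={A} → {A,C} (+1)
site 0, node WZ: W={G} ∩ Z={G} → {G} (+0)
site 0, node GIWZ: GI={A,C} ∪ WZ={G} → {A,C,G} (+1)
site 1, node GI: G={T} ∪ I={C} → {C,T} (+1)
site 1, node WZ: W={T} ∪ Z={G} → {G,T} (+1)
site 1, node GIWZ: GI={C,T} ∩ WZ={G,T} → {T} (+0)
site 2, node GI: G={A} ∪ I={G} → {A,G} (+1)
site 2, node WZ: W={C} ∪ Z={G} → {C,G} (+1)
site 2, node GIWZ: GI={A,G} ∩ WZ={C,G} → {G} (+0)
site 3, node GI: G={T} ∪ I={G} → {G,T} (+1)
site 3, node WZ: W={C} ∪ Z={G} → {C,G} (+1)
site 3, node GIWZ: GI={G,T} ∩ WZ={C,G} → {G} (+0)
site 4, node GI: G={G} ∩ I={G} → {G} (+0)
site 4, node WZ: W={A} ∪ Z={G} → {A,G} (+1)
site 4, node GIWZ: GI={G} ∩ WZ={A,G} → {G} (+0)
per-site changes: [2, 2, 2, 2, 1]; total = 9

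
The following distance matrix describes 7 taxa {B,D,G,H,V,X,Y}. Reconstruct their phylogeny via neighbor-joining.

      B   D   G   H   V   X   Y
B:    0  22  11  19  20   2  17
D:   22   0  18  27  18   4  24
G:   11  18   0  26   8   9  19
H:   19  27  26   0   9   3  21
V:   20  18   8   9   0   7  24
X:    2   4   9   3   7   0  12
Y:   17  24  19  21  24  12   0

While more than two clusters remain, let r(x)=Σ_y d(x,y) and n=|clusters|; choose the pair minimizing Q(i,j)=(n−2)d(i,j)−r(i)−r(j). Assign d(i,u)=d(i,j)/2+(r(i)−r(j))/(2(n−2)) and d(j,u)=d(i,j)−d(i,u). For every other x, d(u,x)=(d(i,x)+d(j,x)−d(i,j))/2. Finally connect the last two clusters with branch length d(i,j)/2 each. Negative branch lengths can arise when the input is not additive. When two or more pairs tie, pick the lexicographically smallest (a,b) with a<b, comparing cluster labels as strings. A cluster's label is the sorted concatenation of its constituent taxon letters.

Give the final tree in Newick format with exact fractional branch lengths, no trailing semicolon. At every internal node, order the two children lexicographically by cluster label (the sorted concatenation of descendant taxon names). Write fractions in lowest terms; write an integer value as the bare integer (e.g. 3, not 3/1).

(((B:41/8,G:47/8):9/8,((D:149/16,X:-85/16):55/24,(H:32/5,V:13/5):119/24):2):91/16,Y:91/16)

1. join H+V (d=9, Q=-146) ⇒ HV; edges |H|=32/5, |V|=13/5
  updated: d(B,HV)=15, d(D,HV)=18, d(G,HV)=25/2, d(HV,X)=1/2, d(HV,Y)=18
2. join D+X (d=4, Q=-195/2) ⇒ DX; edges |D|=149/16, |X|=-85/16
  updated: d(B,DX)=10, d(DX,G)=23/2, d(DX,HV)=29/4, d(DX,Y)=16
3. join DX+HV (d=29/4, Q=-303/4) ⇒ DHVX; edges |DX|=55/24, |HV|=119/24
  updated: d(B,DHVX)=71/8, d(DHVX,G)=67/8, d(DHVX,Y)=107/8
4. join B+G (d=11, Q=-213/4) ⇒ BG; edges |B|=41/8, |G|=47/8
  updated: d(BG,DHVX)=25/8, d(BG,Y)=25/2
5. join BG+DHVX (d=25/8, Q=-29) ⇒ BDGHVX; edges |BG|=9/8, |DHVX|=2
  updated: d(BDGHVX,Y)=91/8
6. join BDGHVX+Y (d=91/8) ⇒ BDGHVXY; edges |BDGHVX|=91/16, |Y|=91/16
final tree: (((B:41/8,G:47/8):9/8,((D:149/16,X:-85/16):55/24,(H:32/5,V:13/5):119/24):2):91/16,Y:91/16)
total length: 183/4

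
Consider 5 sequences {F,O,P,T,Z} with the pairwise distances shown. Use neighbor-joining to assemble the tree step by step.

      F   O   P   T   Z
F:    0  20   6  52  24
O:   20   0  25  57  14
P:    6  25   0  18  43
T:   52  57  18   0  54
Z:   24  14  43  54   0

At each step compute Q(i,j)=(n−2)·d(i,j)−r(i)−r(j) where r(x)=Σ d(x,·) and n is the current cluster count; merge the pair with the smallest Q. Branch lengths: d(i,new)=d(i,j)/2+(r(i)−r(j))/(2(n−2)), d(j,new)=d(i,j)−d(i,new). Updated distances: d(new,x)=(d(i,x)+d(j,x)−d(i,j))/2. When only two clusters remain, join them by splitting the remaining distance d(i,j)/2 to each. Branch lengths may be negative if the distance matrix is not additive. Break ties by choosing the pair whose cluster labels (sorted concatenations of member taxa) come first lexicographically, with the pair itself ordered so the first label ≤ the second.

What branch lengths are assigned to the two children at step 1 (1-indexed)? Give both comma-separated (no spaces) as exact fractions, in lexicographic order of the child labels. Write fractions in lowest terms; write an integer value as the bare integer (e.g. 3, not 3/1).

-35/6,143/6

iteration 1: select P,T (d=18, Q=-219); attach at lengths (-35/6, 143/6); label the merged cluster PT
  updated: d(F,PT)=20, d(O,PT)=32, d(PT,Z)=79/2
iteration 2: select F,PT (d=20, Q=-231/2); attach at lengths (25/8, 135/8); label the merged cluster FPT
  updated: d(FPT,O)=16, d(FPT,Z)=87/4
iteration 3: select FPT,O (d=16, Q=-207/4); attach at lengths (95/8, 33/8); label the merged cluster FOPT
  updated: d(FOPT,Z)=79/8
iteration 4: select FOPT,Z (d=79/8); attach at lengths (79/16, 79/16); label the merged cluster FOPTZ
final tree: (((F:25/8,(P:-35/6,T:143/6):135/8):95/8,O:33/8):79/16,Z:79/16)
total length: 511/8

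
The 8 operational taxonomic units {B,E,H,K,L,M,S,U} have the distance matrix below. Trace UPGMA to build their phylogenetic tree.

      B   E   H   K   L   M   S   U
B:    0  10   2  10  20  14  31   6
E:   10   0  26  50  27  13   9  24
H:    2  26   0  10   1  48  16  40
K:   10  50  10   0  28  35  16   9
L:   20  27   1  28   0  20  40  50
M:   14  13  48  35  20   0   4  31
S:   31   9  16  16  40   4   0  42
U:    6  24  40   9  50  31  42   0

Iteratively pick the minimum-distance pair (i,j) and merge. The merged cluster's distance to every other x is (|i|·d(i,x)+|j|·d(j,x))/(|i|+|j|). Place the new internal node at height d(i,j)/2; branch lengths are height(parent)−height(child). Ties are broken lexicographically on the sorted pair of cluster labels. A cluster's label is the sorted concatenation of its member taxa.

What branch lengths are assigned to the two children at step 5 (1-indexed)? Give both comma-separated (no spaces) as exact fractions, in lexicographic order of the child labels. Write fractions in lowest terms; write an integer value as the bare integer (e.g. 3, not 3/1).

1. join H+L (d=1) ⇒ HL; edges |H|=1/2, |L|=1/2
  updated: d(B,HL)=11, d(E,HL)=53/2, d(HL,K)=19, d(HL,M)=34, d(HL,S)=28, d(HL,U)=45
2. join M+S (d=4) ⇒ MS; edges |M|=2, |S|=2
  updated: d(B,MS)=45/2, d(E,MS)=11, d(HL,MS)=31, d(K,MS)=51/2, d(MS,U)=73/2
3. join B+U (d=6) ⇒ BU; edges |B|=3, |U|=3
  updated: d(BU,E)=17, d(BU,HL)=28, d(BU,K)=19/2, d(BU,MS)=59/2
4. join BU+K (d=19/2) ⇒ BKU; edges |BU|=7/4, |K|=19/4
  updated: d(BKU,E)=28, d(BKU,HL)=25, d(BKU,MS)=169/6
5. join E+MS (d=11) ⇒ EMS; edges |E|=11/2, |MS|=7/2
  updated: d(BKU,EMS)=253/9, d(EMS,HL)=59/2
6. join BKU+HL (d=25) ⇒ BHKLU; edges |BKU|=31/4, |HL|=12
  updated: d(BHKLU,EMS)=86/3
7. join BHKLU+EMS (d=86/3) ⇒ BEHKLMSU; edges |BHKLU|=11/6, |EMS|=53/6
final tree: ((((B:3,U:3):7/4,K:19/4):31/4,(H:1/2,L:1/2):12):11/6,(E:11/2,(M:2,S:2):7/2):53/6)
total length: 683/12

11/2,7/2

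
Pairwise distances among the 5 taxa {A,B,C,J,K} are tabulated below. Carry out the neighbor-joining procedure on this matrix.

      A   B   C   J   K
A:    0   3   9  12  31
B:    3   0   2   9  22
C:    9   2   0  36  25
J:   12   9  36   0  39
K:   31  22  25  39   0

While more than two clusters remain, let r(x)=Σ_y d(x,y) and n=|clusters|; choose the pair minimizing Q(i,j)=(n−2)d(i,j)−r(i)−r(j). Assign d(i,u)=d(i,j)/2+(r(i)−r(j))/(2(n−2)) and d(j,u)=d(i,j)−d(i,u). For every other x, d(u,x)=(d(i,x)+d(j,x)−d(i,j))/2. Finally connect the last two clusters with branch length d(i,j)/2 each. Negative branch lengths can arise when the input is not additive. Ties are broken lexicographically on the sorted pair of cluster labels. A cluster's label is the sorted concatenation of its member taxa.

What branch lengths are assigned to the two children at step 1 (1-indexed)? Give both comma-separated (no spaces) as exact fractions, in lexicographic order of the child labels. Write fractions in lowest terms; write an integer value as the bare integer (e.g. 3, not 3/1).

-5/6,77/6

1. join A+J (d=12, Q=-115) ⇒ AJ; edges |A|=-5/6, |J|=77/6
  updated: d(AJ,B)=0, d(AJ,C)=33/2, d(AJ,K)=29
2. join AJ+B (d=0, Q=-139/2) ⇒ ABJ; edges |AJ|=43/8, |B|=-43/8
  updated: d(ABJ,C)=37/4, d(ABJ,K)=51/2
3. join ABJ+C (d=37/4, Q=-239/4) ⇒ ABCJ; edges |ABJ|=39/8, |C|=35/8
  updated: d(ABCJ,K)=165/8
4. join ABCJ+K (d=165/8) ⇒ ABCJK; edges |ABCJ|=165/16, |K|=165/16
final tree: ((((A:-5/6,J:77/6):43/8,B:-43/8):39/8,C:35/8):165/16,K:165/16)
total length: 335/8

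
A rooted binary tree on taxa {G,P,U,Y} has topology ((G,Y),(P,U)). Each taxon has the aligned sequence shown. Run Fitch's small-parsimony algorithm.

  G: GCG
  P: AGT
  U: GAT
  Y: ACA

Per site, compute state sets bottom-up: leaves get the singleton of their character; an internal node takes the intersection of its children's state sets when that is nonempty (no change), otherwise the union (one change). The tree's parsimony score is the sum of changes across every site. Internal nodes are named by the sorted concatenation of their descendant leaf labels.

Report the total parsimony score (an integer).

site 0, node GY: G={G} ∪ Y={A} → {A,G} (+1)
site 0, node PU: P={A} ∪ U={G} → {A,G} (+1)
site 0, node GPUY: GY={A,G} ∩ PU={A,G} → {A,G} (+0)
site 1, node GY: G={C} ∩ Y={C} → {C} (+0)
site 1, node PU: P={G} ∪ U={A} → {A,G} (+1)
site 1, node GPUY: GY={C} ∪ PU={A,G} → {A,C,G} (+1)
site 2, node GY: G={G} ∪ Y={A} → {A,G} (+1)
site 2, node PU: P={T} ∩ U={T} → {T} (+0)
site 2, node GPUY: GY={A,G} ∪ PU={T} → {A,G,T} (+1)
per-site changes: [2, 2, 2]; total = 6

6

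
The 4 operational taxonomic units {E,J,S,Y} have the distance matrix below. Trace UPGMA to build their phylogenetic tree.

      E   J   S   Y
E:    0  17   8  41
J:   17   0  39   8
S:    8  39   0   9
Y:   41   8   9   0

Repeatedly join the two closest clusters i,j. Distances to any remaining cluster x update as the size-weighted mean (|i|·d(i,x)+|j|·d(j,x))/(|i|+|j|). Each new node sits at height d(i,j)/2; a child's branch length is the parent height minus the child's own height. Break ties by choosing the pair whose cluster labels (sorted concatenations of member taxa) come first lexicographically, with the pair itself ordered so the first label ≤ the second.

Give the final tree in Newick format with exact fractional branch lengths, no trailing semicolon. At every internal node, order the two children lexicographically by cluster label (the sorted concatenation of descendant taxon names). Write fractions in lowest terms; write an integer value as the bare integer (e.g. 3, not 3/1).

((E:4,S:4):37/4,(J:4,Y:4):37/4)

step 1: merge (E,S) at d=8; branch lengths E→4, S→4; new cluster ES
  updated: d(ES,J)=28, d(ES,Y)=25
step 2: merge (J,Y) at d=8; branch lengths J→4, Y→4; new cluster JY
  updated: d(ES,JY)=53/2
step 3: merge (ES,JY) at d=53/2; branch lengths ES→37/4, JY→37/4; new cluster EJSY
final tree: ((E:4,S:4):37/4,(J:4,Y:4):37/4)
total length: 69/2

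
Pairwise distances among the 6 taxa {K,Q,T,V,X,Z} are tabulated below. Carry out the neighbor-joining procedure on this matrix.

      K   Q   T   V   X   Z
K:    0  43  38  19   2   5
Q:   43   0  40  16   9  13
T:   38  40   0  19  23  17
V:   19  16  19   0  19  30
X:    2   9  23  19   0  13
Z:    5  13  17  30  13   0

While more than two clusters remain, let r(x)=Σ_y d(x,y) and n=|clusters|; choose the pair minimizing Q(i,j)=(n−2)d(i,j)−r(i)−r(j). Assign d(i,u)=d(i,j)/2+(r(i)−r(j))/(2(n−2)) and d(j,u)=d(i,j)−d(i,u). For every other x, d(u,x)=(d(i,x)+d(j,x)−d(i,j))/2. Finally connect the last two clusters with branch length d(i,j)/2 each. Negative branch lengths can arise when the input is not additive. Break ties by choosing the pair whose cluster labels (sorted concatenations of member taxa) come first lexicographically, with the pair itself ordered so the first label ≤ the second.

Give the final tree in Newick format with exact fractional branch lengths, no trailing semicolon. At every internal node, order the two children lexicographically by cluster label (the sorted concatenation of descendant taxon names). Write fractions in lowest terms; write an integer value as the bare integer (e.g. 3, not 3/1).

((((K:49/8,X:-33/8):113/16,Z:15/16):53/16,Q:187/16):109/32,(T:53/4,V:23/4):109/32)

step 1: merge (K,X) at d=2, Q=-165; branch lengths K→49/8, X→-33/8; new cluster KX
  updated: d(KX,Q)=25, d(KX,T)=59/2, d(KX,V)=18, d(KX,Z)=8
step 2: merge (T,V) at d=19, Q=-263/2; branch lengths T→53/4, V→23/4; new cluster TV
  updated: d(KX,TV)=57/4, d(Q,TV)=37/2, d(TV,Z)=14
step 3: merge (KX,Z) at d=8, Q=-265/4; branch lengths KX→113/16, Z→15/16; new cluster KXZ
  updated: d(KXZ,Q)=15, d(KXZ,TV)=81/8
step 4: merge (KXZ,Q) at d=15, Q=-349/8; branch lengths KXZ→53/16, Q→187/16; new cluster KQXZ
  updated: d(KQXZ,TV)=109/16
step 5: merge (KQXZ,TV) at d=109/16; branch lengths KQXZ→109/32, TV→109/32; new cluster KQTVXZ
final tree: ((((K:49/8,X:-33/8):113/16,Z:15/16):53/16,Q:187/16):109/32,(T:53/4,V:23/4):109/32)
total length: 813/16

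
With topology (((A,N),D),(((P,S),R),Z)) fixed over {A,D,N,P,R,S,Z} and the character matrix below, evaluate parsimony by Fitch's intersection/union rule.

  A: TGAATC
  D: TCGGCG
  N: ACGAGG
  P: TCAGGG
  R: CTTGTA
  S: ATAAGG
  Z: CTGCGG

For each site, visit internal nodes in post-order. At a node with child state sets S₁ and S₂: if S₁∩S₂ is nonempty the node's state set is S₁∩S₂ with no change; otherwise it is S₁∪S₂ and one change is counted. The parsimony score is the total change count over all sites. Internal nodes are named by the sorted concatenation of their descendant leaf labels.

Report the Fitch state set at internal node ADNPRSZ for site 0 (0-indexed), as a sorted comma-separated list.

C,T

AN@0: {T} ∪ {A} = {A,T} (union, +1)
ADN@0: {A,T} ∩ {T} = {T} (intersection, +0)
PS@0: {T} ∪ {A} = {A,T} (union, +1)
PRS@0: {A,T} ∪ {C} = {A,C,T} (union, +1)
PRSZ@0: {A,C,T} ∩ {C} = {C} (intersection, +0)
ADNPRSZ@0: {T} ∪ {C} = {C,T} (union, +1)
AN@1: {G} ∪ {C} = {C,G} (union, +1)
ADN@1: {C,G} ∩ {C} = {C} (intersection, +0)
PS@1: {C} ∪ {T} = {C,T} (union, +1)
PRS@1: {C,T} ∩ {T} = {T} (intersection, +0)
PRSZ@1: {T} ∩ {T} = {T} (intersection, +0)
ADNPRSZ@1: {C} ∪ {T} = {C,T} (union, +1)
AN@2: {A} ∪ {G} = {A,G} (union, +1)
ADN@2: {A,G} ∩ {G} = {G} (intersection, +0)
PS@2: {A} ∩ {A} = {A} (intersection, +0)
PRS@2: {A} ∪ {T} = {A,T} (union, +1)
PRSZ@2: {A,T} ∪ {G} = {A,G,T} (union, +1)
ADNPRSZ@2: {G} ∩ {A,G,T} = {G} (intersection, +0)
AN@3: {A} ∩ {A} = {A} (intersection, +0)
ADN@3: {A} ∪ {G} = {A,G} (union, +1)
PS@3: {G} ∪ {A} = {A,G} (union, +1)
PRS@3: {A,G} ∩ {G} = {G} (intersection, +0)
PRSZ@3: {G} ∪ {C} = {C,G} (union, +1)
ADNPRSZ@3: {A,G} ∩ {C,G} = {G} (intersection, +0)
AN@4: {T} ∪ {G} = {G,T} (union, +1)
ADN@4: {G,T} ∪ {C} = {C,G,T} (union, +1)
PS@4: {G} ∩ {G} = {G} (intersection, +0)
PRS@4: {G} ∪ {T} = {G,T} (union, +1)
PRSZ@4: {G,T} ∩ {G} = {G} (intersection, +0)
ADNPRSZ@4: {C,G,T} ∩ {G} = {G} (intersection, +0)
AN@5: {C} ∪ {G} = {C,G} (union, +1)
ADN@5: {C,G} ∩ {G} = {G} (intersection, +0)
PS@5: {G} ∩ {G} = {G} (intersection, +0)
PRS@5: {G} ∪ {A} = {A,G} (union, +1)
PRSZ@5: {A,G} ∩ {G} = {G} (intersection, +0)
ADNPRSZ@5: {G} ∩ {G} = {G} (intersection, +0)
per-site changes: [4, 3, 3, 3, 3, 2]; total = 18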